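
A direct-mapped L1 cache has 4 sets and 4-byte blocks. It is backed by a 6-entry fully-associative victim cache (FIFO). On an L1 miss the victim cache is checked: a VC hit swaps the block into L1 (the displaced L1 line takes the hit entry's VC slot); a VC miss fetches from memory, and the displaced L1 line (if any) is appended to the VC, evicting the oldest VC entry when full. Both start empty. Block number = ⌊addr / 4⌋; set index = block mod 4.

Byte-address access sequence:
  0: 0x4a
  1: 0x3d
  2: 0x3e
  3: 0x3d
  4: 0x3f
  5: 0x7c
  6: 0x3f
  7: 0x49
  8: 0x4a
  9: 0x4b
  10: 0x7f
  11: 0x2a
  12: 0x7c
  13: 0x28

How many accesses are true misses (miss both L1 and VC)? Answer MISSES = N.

MISSES = 4

0: 0x4a (blk 18, set 2) → MISS  vc=[]
1: 0x3d (blk 15, set 3) → MISS  vc=[]
2: 0x3e (blk 15, set 3) → L1-HIT  vc=[]
3: 0x3d (blk 15, set 3) → L1-HIT  vc=[]
4: 0x3f (blk 15, set 3) → L1-HIT  vc=[]
5: 0x7c (blk 31, set 3) → MISS  vc=[15]
6: 0x3f (blk 15, set 3) → VC-HIT  vc=[31]
7: 0x49 (blk 18, set 2) → L1-HIT  vc=[31]
8: 0x4a (blk 18, set 2) → L1-HIT  vc=[31]
9: 0x4b (blk 18, set 2) → L1-HIT  vc=[31]
10: 0x7f (blk 31, set 3) → VC-HIT  vc=[15]
11: 0x2a (blk 10, set 2) → MISS  vc=[15, 18]
12: 0x7c (blk 31, set 3) → L1-HIT  vc=[15, 18]
13: 0x28 (blk 10, set 2) → L1-HIT  vc=[15, 18]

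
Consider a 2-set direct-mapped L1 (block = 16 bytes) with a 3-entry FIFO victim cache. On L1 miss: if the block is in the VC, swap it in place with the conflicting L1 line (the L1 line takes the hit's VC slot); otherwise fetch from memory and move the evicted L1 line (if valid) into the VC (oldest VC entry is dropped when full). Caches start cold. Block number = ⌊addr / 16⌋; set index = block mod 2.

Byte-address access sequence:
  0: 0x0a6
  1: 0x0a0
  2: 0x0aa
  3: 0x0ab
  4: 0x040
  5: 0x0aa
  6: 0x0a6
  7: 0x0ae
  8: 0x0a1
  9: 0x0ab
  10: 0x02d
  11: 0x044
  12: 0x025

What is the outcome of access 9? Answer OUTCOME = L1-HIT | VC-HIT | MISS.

OUTCOME = L1-HIT

  [0] addr=0xa6 blk=10 s=0: MISS | VC []
  [1] addr=0xa0 blk=10 s=0: L1-HIT | VC []
  [2] addr=0xaa blk=10 s=0: L1-HIT | VC []
  [3] addr=0xab blk=10 s=0: L1-HIT | VC []
  [4] addr=0x40 blk=4 s=0: MISS | VC [10]
  [5] addr=0xaa blk=10 s=0: VC-HIT | VC [4]
  [6] addr=0xa6 blk=10 s=0: L1-HIT | VC [4]
  [7] addr=0xae blk=10 s=0: L1-HIT | VC [4]
  [8] addr=0xa1 blk=10 s=0: L1-HIT | VC [4]
  [9] addr=0xab blk=10 s=0: L1-HIT | VC [4]
  [10] addr=0x2d blk=2 s=0: MISS | VC [4, 10]
  [11] addr=0x44 blk=4 s=0: VC-HIT | VC [2, 10]
  [12] addr=0x25 blk=2 s=0: VC-HIT | VC [4, 10]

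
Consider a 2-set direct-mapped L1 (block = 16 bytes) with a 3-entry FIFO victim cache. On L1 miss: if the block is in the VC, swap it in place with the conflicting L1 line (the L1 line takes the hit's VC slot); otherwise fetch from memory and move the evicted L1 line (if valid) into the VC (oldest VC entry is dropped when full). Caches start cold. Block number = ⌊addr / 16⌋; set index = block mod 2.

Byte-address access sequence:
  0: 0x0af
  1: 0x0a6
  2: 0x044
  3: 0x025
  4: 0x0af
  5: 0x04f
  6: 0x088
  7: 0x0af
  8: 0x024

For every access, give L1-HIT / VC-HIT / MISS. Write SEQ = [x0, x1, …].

#0 0xaf→b10/s0 MISS; vc=[]
#1 0xa6→b10/s0 L1-HIT; vc=[]
#2 0x44→b4/s0 MISS; vc=[10]
#3 0x25→b2/s0 MISS; vc=[10,4]
#4 0xaf→b10/s0 VC-HIT; vc=[2,4]
#5 0x4f→b4/s0 VC-HIT; vc=[2,10]
#6 0x88→b8/s0 MISS; vc=[2,10,4]
#7 0xaf→b10/s0 VC-HIT; vc=[2,8,4]
#8 0x24→b2/s0 VC-HIT; vc=[10,8,4]

SEQ = [MISS, L1-HIT, MISS, MISS, VC-HIT, VC-HIT, MISS, VC-HIT, VC-HIT]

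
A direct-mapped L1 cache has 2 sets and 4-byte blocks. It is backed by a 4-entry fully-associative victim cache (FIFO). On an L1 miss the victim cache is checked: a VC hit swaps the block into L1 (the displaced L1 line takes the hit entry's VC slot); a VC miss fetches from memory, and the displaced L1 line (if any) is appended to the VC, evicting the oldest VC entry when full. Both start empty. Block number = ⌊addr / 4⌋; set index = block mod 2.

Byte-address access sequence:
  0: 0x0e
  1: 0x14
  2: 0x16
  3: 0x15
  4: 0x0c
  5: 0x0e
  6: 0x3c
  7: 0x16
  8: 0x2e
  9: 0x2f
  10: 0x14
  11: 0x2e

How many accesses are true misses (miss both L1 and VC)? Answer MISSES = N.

MISSES = 4

  [0] addr=0xe blk=3 s=1: MISS | VC []
  [1] addr=0x14 blk=5 s=1: MISS | VC [3]
  [2] addr=0x16 blk=5 s=1: L1-HIT | VC [3]
  [3] addr=0x15 blk=5 s=1: L1-HIT | VC [3]
  [4] addr=0xc blk=3 s=1: VC-HIT | VC [5]
  [5] addr=0xe blk=3 s=1: L1-HIT | VC [5]
  [6] addr=0x3c blk=15 s=1: MISS | VC [5, 3]
  [7] addr=0x16 blk=5 s=1: VC-HIT | VC [15, 3]
  [8] addr=0x2e blk=11 s=1: MISS | VC [15, 3, 5]
  [9] addr=0x2f blk=11 s=1: L1-HIT | VC [15, 3, 5]
  [10] addr=0x14 blk=5 s=1: VC-HIT | VC [15, 3, 11]
  [11] addr=0x2e blk=11 s=1: VC-HIT | VC [15, 3, 5]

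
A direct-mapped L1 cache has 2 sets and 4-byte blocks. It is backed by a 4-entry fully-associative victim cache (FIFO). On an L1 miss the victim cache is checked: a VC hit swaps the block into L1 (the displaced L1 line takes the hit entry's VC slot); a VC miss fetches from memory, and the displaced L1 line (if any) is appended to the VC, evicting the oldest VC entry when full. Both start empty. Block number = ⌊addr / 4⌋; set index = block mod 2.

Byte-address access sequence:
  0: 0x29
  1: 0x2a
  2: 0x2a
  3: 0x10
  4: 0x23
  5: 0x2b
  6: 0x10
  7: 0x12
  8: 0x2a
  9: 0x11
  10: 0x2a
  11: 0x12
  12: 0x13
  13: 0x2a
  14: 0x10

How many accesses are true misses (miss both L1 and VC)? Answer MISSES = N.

MISSES = 3

  [0] addr=0x29 blk=10 s=0: MISS | VC []
  [1] addr=0x2a blk=10 s=0: L1-HIT | VC []
  [2] addr=0x2a blk=10 s=0: L1-HIT | VC []
  [3] addr=0x10 blk=4 s=0: MISS | VC [10]
  [4] addr=0x23 blk=8 s=0: MISS | VC [10, 4]
  [5] addr=0x2b blk=10 s=0: VC-HIT | VC [8, 4]
  [6] addr=0x10 blk=4 s=0: VC-HIT | VC [8, 10]
  [7] addr=0x12 blk=4 s=0: L1-HIT | VC [8, 10]
  [8] addr=0x2a blk=10 s=0: VC-HIT | VC [8, 4]
  [9] addr=0x11 blk=4 s=0: VC-HIT | VC [8, 10]
  [10] addr=0x2a blk=10 s=0: VC-HIT | VC [8, 4]
  [11] addr=0x12 blk=4 s=0: VC-HIT | VC [8, 10]
  [12] addr=0x13 blk=4 s=0: L1-HIT | VC [8, 10]
  [13] addr=0x2a blk=10 s=0: VC-HIT | VC [8, 4]
  [14] addr=0x10 blk=4 s=0: VC-HIT | VC [8, 10]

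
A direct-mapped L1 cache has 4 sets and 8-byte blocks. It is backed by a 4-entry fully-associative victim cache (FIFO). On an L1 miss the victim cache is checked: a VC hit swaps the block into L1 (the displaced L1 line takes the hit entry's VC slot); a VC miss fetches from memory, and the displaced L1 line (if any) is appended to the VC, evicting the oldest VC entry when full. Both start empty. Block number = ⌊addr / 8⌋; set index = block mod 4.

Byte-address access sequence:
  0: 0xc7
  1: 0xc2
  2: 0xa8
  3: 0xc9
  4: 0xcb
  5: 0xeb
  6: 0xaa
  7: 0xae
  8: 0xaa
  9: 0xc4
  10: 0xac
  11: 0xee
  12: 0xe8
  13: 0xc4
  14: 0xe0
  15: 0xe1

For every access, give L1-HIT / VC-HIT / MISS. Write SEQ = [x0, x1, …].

0: 0xc7 (blk 24, set 0) → MISS  vc=[]
1: 0xc2 (blk 24, set 0) → L1-HIT  vc=[]
2: 0xa8 (blk 21, set 1) → MISS  vc=[]
3: 0xc9 (blk 25, set 1) → MISS  vc=[21]
4: 0xcb (blk 25, set 1) → L1-HIT  vc=[21]
5: 0xeb (blk 29, set 1) → MISS  vc=[21, 25]
6: 0xaa (blk 21, set 1) → VC-HIT  vc=[29, 25]
7: 0xae (blk 21, set 1) → L1-HIT  vc=[29, 25]
8: 0xaa (blk 21, set 1) → L1-HIT  vc=[29, 25]
9: 0xc4 (blk 24, set 0) → L1-HIT  vc=[29, 25]
10: 0xac (blk 21, set 1) → L1-HIT  vc=[29, 25]
11: 0xee (blk 29, set 1) → VC-HIT  vc=[21, 25]
12: 0xe8 (blk 29, set 1) → L1-HIT  vc=[21, 25]
13: 0xc4 (blk 24, set 0) → L1-HIT  vc=[21, 25]
14: 0xe0 (blk 28, set 0) → MISS  vc=[21, 25, 24]
15: 0xe1 (blk 28, set 0) → L1-HIT  vc=[21, 25, 24]

SEQ = [MISS, L1-HIT, MISS, MISS, L1-HIT, MISS, VC-HIT, L1-HIT, L1-HIT, L1-HIT, L1-HIT, VC-HIT, L1-HIT, L1-HIT, MISS, L1-HIT]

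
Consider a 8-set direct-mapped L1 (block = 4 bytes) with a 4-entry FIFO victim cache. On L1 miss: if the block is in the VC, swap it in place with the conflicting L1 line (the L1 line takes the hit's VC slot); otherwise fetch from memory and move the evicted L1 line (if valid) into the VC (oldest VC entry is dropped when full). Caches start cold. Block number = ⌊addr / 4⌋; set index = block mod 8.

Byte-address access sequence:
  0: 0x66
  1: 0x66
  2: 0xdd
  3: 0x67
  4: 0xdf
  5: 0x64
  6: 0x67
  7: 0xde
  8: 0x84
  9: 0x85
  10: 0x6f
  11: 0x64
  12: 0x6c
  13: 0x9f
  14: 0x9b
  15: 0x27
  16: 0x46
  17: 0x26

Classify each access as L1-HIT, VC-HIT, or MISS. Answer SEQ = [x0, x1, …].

SEQ = [MISS, L1-HIT, MISS, L1-HIT, L1-HIT, L1-HIT, L1-HIT, L1-HIT, MISS, L1-HIT, MISS, VC-HIT, L1-HIT, MISS, MISS, MISS, MISS, VC-HIT]

0: 0x66 (blk 25, set 1) → MISS  vc=[]
1: 0x66 (blk 25, set 1) → L1-HIT  vc=[]
2: 0xdd (blk 55, set 7) → MISS  vc=[]
3: 0x67 (blk 25, set 1) → L1-HIT  vc=[]
4: 0xdf (blk 55, set 7) → L1-HIT  vc=[]
5: 0x64 (blk 25, set 1) → L1-HIT  vc=[]
6: 0x67 (blk 25, set 1) → L1-HIT  vc=[]
7: 0xde (blk 55, set 7) → L1-HIT  vc=[]
8: 0x84 (blk 33, set 1) → MISS  vc=[25]
9: 0x85 (blk 33, set 1) → L1-HIT  vc=[25]
10: 0x6f (blk 27, set 3) → MISS  vc=[25]
11: 0x64 (blk 25, set 1) → VC-HIT  vc=[33]
12: 0x6c (blk 27, set 3) → L1-HIT  vc=[33]
13: 0x9f (blk 39, set 7) → MISS  vc=[33, 55]
14: 0x9b (blk 38, set 6) → MISS  vc=[33, 55]
15: 0x27 (blk 9, set 1) → MISS  vc=[33, 55, 25]
16: 0x46 (blk 17, set 1) → MISS  vc=[33, 55, 25, 9]
17: 0x26 (blk 9, set 1) → VC-HIT  vc=[33, 55, 25, 17]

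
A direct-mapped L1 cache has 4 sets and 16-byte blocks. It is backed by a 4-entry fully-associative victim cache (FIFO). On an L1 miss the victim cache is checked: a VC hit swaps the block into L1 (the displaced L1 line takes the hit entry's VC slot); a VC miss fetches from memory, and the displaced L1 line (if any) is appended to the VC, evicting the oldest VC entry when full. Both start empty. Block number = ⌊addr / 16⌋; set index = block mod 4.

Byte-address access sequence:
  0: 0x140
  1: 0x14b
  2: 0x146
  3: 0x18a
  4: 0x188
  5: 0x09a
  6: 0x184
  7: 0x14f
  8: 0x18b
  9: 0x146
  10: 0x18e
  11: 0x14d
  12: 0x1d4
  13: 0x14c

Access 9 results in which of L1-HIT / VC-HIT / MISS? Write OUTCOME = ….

OUTCOME = VC-HIT

  [0] addr=0x140 blk=20 s=0: MISS | VC []
  [1] addr=0x14b blk=20 s=0: L1-HIT | VC []
  [2] addr=0x146 blk=20 s=0: L1-HIT | VC []
  [3] addr=0x18a blk=24 s=0: MISS | VC [20]
  [4] addr=0x188 blk=24 s=0: L1-HIT | VC [20]
  [5] addr=0x9a blk=9 s=1: MISS | VC [20]
  [6] addr=0x184 blk=24 s=0: L1-HIT | VC [20]
  [7] addr=0x14f blk=20 s=0: VC-HIT | VC [24]
  [8] addr=0x18b blk=24 s=0: VC-HIT | VC [20]
  [9] addr=0x146 blk=20 s=0: VC-HIT | VC [24]
  [10] addr=0x18e blk=24 s=0: VC-HIT | VC [20]
  [11] addr=0x14d blk=20 s=0: VC-HIT | VC [24]
  [12] addr=0x1d4 blk=29 s=1: MISS | VC [24, 9]
  [13] addr=0x14c blk=20 s=0: L1-HIT | VC [24, 9]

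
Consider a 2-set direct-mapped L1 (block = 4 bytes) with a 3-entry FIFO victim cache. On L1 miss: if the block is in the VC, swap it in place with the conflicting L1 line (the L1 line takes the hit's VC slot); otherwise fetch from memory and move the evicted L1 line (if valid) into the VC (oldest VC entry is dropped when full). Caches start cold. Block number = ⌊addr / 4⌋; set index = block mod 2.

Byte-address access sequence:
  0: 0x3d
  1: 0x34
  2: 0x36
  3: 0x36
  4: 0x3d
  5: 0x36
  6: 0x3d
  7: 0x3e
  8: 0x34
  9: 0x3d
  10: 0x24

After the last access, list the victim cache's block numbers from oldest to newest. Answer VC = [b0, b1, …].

VC = [13, 15]

  [0] addr=0x3d blk=15 s=1: MISS | VC []
  [1] addr=0x34 blk=13 s=1: MISS | VC [15]
  [2] addr=0x36 blk=13 s=1: L1-HIT | VC [15]
  [3] addr=0x36 blk=13 s=1: L1-HIT | VC [15]
  [4] addr=0x3d blk=15 s=1: VC-HIT | VC [13]
  [5] addr=0x36 blk=13 s=1: VC-HIT | VC [15]
  [6] addr=0x3d blk=15 s=1: VC-HIT | VC [13]
  [7] addr=0x3e blk=15 s=1: L1-HIT | VC [13]
  [8] addr=0x34 blk=13 s=1: VC-HIT | VC [15]
  [9] addr=0x3d blk=15 s=1: VC-HIT | VC [13]
  [10] addr=0x24 blk=9 s=1: MISS | VC [13, 15]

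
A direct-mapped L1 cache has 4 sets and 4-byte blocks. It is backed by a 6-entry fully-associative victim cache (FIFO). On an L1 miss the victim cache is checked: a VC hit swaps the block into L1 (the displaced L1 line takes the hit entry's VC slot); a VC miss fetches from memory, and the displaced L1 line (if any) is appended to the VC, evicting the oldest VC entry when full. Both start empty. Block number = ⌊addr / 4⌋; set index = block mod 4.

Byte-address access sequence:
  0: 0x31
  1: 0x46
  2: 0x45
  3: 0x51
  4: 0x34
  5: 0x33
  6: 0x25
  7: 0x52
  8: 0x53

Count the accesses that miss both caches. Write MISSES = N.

#0 0x31→b12/s0 MISS; vc=[]
#1 0x46→b17/s1 MISS; vc=[]
#2 0x45→b17/s1 L1-HIT; vc=[]
#3 0x51→b20/s0 MISS; vc=[12]
#4 0x34→b13/s1 MISS; vc=[12,17]
#5 0x33→b12/s0 VC-HIT; vc=[20,17]
#6 0x25→b9/s1 MISS; vc=[20,17,13]
#7 0x52→b20/s0 VC-HIT; vc=[12,17,13]
#8 0x53→b20/s0 L1-HIT; vc=[12,17,13]

MISSES = 5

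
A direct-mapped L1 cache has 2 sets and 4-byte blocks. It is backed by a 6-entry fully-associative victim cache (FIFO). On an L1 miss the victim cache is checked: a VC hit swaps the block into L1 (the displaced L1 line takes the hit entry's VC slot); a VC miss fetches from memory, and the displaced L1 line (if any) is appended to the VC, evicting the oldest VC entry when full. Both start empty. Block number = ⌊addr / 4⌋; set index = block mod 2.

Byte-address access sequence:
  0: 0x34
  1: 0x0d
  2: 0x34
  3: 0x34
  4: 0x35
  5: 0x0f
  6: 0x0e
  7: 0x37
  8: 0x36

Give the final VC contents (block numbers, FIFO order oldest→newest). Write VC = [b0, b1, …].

VC = [3]

0: 0x34 (blk 13, set 1) → MISS  vc=[]
1: 0xd (blk 3, set 1) → MISS  vc=[13]
2: 0x34 (blk 13, set 1) → VC-HIT  vc=[3]
3: 0x34 (blk 13, set 1) → L1-HIT  vc=[3]
4: 0x35 (blk 13, set 1) → L1-HIT  vc=[3]
5: 0xf (blk 3, set 1) → VC-HIT  vc=[13]
6: 0xe (blk 3, set 1) → L1-HIT  vc=[13]
7: 0x37 (blk 13, set 1) → VC-HIT  vc=[3]
8: 0x36 (blk 13, set 1) → L1-HIT  vc=[3]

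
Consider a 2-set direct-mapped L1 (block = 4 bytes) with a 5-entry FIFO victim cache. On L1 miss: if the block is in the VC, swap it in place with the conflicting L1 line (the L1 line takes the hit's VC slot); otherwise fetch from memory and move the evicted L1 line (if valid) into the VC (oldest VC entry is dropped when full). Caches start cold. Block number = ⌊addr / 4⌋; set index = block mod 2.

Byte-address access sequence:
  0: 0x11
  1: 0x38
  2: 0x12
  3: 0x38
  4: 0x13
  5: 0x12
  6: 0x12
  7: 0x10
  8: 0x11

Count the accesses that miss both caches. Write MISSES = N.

#0 0x11→b4/s0 MISS; vc=[]
#1 0x38→b14/s0 MISS; vc=[4]
#2 0x12→b4/s0 VC-HIT; vc=[14]
#3 0x38→b14/s0 VC-HIT; vc=[4]
#4 0x13→b4/s0 VC-HIT; vc=[14]
#5 0x12→b4/s0 L1-HIT; vc=[14]
#6 0x12→b4/s0 L1-HIT; vc=[14]
#7 0x10→b4/s0 L1-HIT; vc=[14]
#8 0x11→b4/s0 L1-HIT; vc=[14]

MISSES = 2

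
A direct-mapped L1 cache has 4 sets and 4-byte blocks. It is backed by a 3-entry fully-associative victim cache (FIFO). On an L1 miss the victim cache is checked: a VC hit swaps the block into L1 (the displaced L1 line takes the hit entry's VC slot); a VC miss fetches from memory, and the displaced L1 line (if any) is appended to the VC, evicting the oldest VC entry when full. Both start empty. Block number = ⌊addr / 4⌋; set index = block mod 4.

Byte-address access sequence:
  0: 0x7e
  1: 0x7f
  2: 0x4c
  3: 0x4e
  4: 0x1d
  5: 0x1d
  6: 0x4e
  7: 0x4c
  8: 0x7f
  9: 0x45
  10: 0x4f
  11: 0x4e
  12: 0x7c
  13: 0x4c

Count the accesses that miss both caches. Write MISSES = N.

#0 0x7e→b31/s3 MISS; vc=[]
#1 0x7f→b31/s3 L1-HIT; vc=[]
#2 0x4c→b19/s3 MISS; vc=[31]
#3 0x4e→b19/s3 L1-HIT; vc=[31]
#4 0x1d→b7/s3 MISS; vc=[31,19]
#5 0x1d→b7/s3 L1-HIT; vc=[31,19]
#6 0x4e→b19/s3 VC-HIT; vc=[31,7]
#7 0x4c→b19/s3 L1-HIT; vc=[31,7]
#8 0x7f→b31/s3 VC-HIT; vc=[19,7]
#9 0x45→b17/s1 MISS; vc=[19,7]
#10 0x4f→b19/s3 VC-HIT; vc=[31,7]
#11 0x4e→b19/s3 L1-HIT; vc=[31,7]
#12 0x7c→b31/s3 VC-HIT; vc=[19,7]
#13 0x4c→b19/s3 VC-HIT; vc=[31,7]

MISSES = 4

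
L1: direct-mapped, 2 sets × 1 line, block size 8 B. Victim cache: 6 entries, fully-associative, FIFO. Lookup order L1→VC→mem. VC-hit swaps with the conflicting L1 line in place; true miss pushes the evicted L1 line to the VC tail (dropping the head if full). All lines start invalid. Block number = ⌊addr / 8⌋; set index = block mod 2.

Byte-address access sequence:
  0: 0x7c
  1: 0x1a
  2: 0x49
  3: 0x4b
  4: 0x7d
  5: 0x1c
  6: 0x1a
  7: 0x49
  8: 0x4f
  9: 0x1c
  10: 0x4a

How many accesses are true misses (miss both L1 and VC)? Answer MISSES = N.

MISSES = 3

0: 0x7c (blk 15, set 1) → MISS  vc=[]
1: 0x1a (blk 3, set 1) → MISS  vc=[15]
2: 0x49 (blk 9, set 1) → MISS  vc=[15, 3]
3: 0x4b (blk 9, set 1) → L1-HIT  vc=[15, 3]
4: 0x7d (blk 15, set 1) → VC-HIT  vc=[9, 3]
5: 0x1c (blk 3, set 1) → VC-HIT  vc=[9, 15]
6: 0x1a (blk 3, set 1) → L1-HIT  vc=[9, 15]
7: 0x49 (blk 9, set 1) → VC-HIT  vc=[3, 15]
8: 0x4f (blk 9, set 1) → L1-HIT  vc=[3, 15]
9: 0x1c (blk 3, set 1) → VC-HIT  vc=[9, 15]
10: 0x4a (blk 9, set 1) → VC-HIT  vc=[3, 15]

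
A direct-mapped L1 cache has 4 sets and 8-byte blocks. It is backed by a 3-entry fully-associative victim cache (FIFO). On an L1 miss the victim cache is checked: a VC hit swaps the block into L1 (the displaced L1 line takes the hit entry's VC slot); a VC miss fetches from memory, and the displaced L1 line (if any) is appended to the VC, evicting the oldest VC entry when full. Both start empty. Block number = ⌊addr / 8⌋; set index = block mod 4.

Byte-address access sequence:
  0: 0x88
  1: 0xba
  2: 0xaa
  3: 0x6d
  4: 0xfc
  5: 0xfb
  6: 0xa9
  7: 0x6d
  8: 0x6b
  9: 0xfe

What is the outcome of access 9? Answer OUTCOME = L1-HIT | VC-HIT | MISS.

OUTCOME = L1-HIT

#0 0x88→b17/s1 MISS; vc=[]
#1 0xba→b23/s3 MISS; vc=[]
#2 0xaa→b21/s1 MISS; vc=[17]
#3 0x6d→b13/s1 MISS; vc=[17,21]
#4 0xfc→b31/s3 MISS; vc=[17,21,23]
#5 0xfb→b31/s3 L1-HIT; vc=[17,21,23]
#6 0xa9→b21/s1 VC-HIT; vc=[17,13,23]
#7 0x6d→b13/s1 VC-HIT; vc=[17,21,23]
#8 0x6b→b13/s1 L1-HIT; vc=[17,21,23]
#9 0xfe→b31/s3 L1-HIT; vc=[17,21,23]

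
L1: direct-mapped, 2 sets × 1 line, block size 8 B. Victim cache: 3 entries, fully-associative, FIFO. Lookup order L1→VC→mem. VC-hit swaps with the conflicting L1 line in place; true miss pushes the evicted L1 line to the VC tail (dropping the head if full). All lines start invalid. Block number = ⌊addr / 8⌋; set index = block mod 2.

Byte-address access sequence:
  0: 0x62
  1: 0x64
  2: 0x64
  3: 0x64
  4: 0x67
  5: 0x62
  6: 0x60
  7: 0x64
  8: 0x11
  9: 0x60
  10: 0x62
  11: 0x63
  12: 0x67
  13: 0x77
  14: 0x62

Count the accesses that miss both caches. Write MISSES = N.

#0 0x62→b12/s0 MISS; vc=[]
#1 0x64→b12/s0 L1-HIT; vc=[]
#2 0x64→b12/s0 L1-HIT; vc=[]
#3 0x64→b12/s0 L1-HIT; vc=[]
#4 0x67→b12/s0 L1-HIT; vc=[]
#5 0x62→b12/s0 L1-HIT; vc=[]
#6 0x60→b12/s0 L1-HIT; vc=[]
#7 0x64→b12/s0 L1-HIT; vc=[]
#8 0x11→b2/s0 MISS; vc=[12]
#9 0x60→b12/s0 VC-HIT; vc=[2]
#10 0x62→b12/s0 L1-HIT; vc=[2]
#11 0x63→b12/s0 L1-HIT; vc=[2]
#12 0x67→b12/s0 L1-HIT; vc=[2]
#13 0x77→b14/s0 MISS; vc=[2,12]
#14 0x62→b12/s0 VC-HIT; vc=[2,14]

MISSES = 3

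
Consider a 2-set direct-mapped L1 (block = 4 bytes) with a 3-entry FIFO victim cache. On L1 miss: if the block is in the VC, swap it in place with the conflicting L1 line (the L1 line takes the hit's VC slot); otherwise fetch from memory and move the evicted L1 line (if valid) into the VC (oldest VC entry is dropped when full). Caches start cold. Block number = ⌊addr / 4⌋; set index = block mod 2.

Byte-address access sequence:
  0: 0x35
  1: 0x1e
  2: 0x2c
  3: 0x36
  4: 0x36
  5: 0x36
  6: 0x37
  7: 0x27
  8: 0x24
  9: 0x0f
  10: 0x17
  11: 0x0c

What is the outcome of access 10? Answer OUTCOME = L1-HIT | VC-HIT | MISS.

#0 0x35→b13/s1 MISS; vc=[]
#1 0x1e→b7/s1 MISS; vc=[13]
#2 0x2c→b11/s1 MISS; vc=[13,7]
#3 0x36→b13/s1 VC-HIT; vc=[11,7]
#4 0x36→b13/s1 L1-HIT; vc=[11,7]
#5 0x36→b13/s1 L1-HIT; vc=[11,7]
#6 0x37→b13/s1 L1-HIT; vc=[11,7]
#7 0x27→b9/s1 MISS; vc=[11,7,13]
#8 0x24→b9/s1 L1-HIT; vc=[11,7,13]
#9 0xf→b3/s1 MISS; vc=[7,13,9]
#10 0x17→b5/s1 MISS; vc=[13,9,3]
#11 0xc→b3/s1 VC-HIT; vc=[13,9,5]

OUTCOME = MISS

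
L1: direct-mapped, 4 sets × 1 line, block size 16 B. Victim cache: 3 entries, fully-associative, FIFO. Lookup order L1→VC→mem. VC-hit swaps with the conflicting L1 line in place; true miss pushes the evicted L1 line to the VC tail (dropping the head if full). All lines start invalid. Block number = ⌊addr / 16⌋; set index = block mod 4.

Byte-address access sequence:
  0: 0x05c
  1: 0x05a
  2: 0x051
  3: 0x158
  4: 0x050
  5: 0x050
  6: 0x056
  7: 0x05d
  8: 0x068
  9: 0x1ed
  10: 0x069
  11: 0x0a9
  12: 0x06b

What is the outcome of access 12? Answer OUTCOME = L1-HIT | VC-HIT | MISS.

OUTCOME = VC-HIT

  [0] addr=0x5c blk=5 s=1: MISS | VC []
  [1] addr=0x5a blk=5 s=1: L1-HIT | VC []
  [2] addr=0x51 blk=5 s=1: L1-HIT | VC []
  [3] addr=0x158 blk=21 s=1: MISS | VC [5]
  [4] addr=0x50 blk=5 s=1: VC-HIT | VC [21]
  [5] addr=0x50 blk=5 s=1: L1-HIT | VC [21]
  [6] addr=0x56 blk=5 s=1: L1-HIT | VC [21]
  [7] addr=0x5d blk=5 s=1: L1-HIT | VC [21]
  [8] addr=0x68 blk=6 s=2: MISS | VC [21]
  [9] addr=0x1ed blk=30 s=2: MISS | VC [21, 6]
  [10] addr=0x69 blk=6 s=2: VC-HIT | VC [21, 30]
  [11] addr=0xa9 blk=10 s=2: MISS | VC [21, 30, 6]
  [12] addr=0x6b blk=6 s=2: VC-HIT | VC [21, 30, 10]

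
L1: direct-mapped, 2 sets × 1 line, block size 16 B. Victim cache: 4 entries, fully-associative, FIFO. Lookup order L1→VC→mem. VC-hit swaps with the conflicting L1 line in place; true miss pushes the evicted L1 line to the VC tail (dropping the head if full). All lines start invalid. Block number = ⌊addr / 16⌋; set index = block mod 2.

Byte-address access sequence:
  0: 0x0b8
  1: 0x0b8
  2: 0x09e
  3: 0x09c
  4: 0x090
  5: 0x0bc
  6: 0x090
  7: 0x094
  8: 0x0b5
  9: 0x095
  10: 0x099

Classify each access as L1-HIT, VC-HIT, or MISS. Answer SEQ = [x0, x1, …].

  [0] addr=0xb8 blk=11 s=1: MISS | VC []
  [1] addr=0xb8 blk=11 s=1: L1-HIT | VC []
  [2] addr=0x9e blk=9 s=1: MISS | VC [11]
  [3] addr=0x9c blk=9 s=1: L1-HIT | VC [11]
  [4] addr=0x90 blk=9 s=1: L1-HIT | VC [11]
  [5] addr=0xbc blk=11 s=1: VC-HIT | VC [9]
  [6] addr=0x90 blk=9 s=1: VC-HIT | VC [11]
  [7] addr=0x94 blk=9 s=1: L1-HIT | VC [11]
  [8] addr=0xb5 blk=11 s=1: VC-HIT | VC [9]
  [9] addr=0x95 blk=9 s=1: VC-HIT | VC [11]
  [10] addr=0x99 blk=9 s=1: L1-HIT | VC [11]

SEQ = [MISS, L1-HIT, MISS, L1-HIT, L1-HIT, VC-HIT, VC-HIT, L1-HIT, VC-HIT, VC-HIT, L1-HIT]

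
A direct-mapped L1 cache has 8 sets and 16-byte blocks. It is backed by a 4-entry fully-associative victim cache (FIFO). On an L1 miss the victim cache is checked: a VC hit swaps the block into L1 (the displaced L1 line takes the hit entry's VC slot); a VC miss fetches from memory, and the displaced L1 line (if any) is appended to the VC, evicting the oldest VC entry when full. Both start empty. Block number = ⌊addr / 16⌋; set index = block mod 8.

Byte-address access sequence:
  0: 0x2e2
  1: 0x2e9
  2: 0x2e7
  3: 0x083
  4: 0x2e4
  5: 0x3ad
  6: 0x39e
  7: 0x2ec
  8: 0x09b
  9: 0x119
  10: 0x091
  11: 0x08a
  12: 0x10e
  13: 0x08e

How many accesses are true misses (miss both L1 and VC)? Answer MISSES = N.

MISSES = 7

#0 0x2e2→b46/s6 MISS; vc=[]
#1 0x2e9→b46/s6 L1-HIT; vc=[]
#2 0x2e7→b46/s6 L1-HIT; vc=[]
#3 0x83→b8/s0 MISS; vc=[]
#4 0x2e4→b46/s6 L1-HIT; vc=[]
#5 0x3ad→b58/s2 MISS; vc=[]
#6 0x39e→b57/s1 MISS; vc=[]
#7 0x2ec→b46/s6 L1-HIT; vc=[]
#8 0x9b→b9/s1 MISS; vc=[57]
#9 0x119→b17/s1 MISS; vc=[57,9]
#10 0x91→b9/s1 VC-HIT; vc=[57,17]
#11 0x8a→b8/s0 L1-HIT; vc=[57,17]
#12 0x10e→b16/s0 MISS; vc=[57,17,8]
#13 0x8e→b8/s0 VC-HIT; vc=[57,17,16]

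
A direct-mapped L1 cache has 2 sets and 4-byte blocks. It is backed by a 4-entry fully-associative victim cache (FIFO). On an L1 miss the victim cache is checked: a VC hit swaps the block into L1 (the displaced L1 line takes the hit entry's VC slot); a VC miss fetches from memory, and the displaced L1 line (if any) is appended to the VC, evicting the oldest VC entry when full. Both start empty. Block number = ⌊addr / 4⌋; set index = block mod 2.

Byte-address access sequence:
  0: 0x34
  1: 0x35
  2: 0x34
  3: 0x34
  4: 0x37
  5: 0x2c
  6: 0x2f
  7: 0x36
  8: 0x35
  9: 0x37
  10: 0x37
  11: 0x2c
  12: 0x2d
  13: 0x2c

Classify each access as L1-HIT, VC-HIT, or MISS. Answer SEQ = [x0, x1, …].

SEQ = [MISS, L1-HIT, L1-HIT, L1-HIT, L1-HIT, MISS, L1-HIT, VC-HIT, L1-HIT, L1-HIT, L1-HIT, VC-HIT, L1-HIT, L1-HIT]

  [0] addr=0x34 blk=13 s=1: MISS | VC []
  [1] addr=0x35 blk=13 s=1: L1-HIT | VC []
  [2] addr=0x34 blk=13 s=1: L1-HIT | VC []
  [3] addr=0x34 blk=13 s=1: L1-HIT | VC []
  [4] addr=0x37 blk=13 s=1: L1-HIT | VC []
  [5] addr=0x2c blk=11 s=1: MISS | VC [13]
  [6] addr=0x2f blk=11 s=1: L1-HIT | VC [13]
  [7] addr=0x36 blk=13 s=1: VC-HIT | VC [11]
  [8] addr=0x35 blk=13 s=1: L1-HIT | VC [11]
  [9] addr=0x37 blk=13 s=1: L1-HIT | VC [11]
  [10] addr=0x37 blk=13 s=1: L1-HIT | VC [11]
  [11] addr=0x2c blk=11 s=1: VC-HIT | VC [13]
  [12] addr=0x2d blk=11 s=1: L1-HIT | VC [13]
  [13] addr=0x2c blk=11 s=1: L1-HIT | VC [13]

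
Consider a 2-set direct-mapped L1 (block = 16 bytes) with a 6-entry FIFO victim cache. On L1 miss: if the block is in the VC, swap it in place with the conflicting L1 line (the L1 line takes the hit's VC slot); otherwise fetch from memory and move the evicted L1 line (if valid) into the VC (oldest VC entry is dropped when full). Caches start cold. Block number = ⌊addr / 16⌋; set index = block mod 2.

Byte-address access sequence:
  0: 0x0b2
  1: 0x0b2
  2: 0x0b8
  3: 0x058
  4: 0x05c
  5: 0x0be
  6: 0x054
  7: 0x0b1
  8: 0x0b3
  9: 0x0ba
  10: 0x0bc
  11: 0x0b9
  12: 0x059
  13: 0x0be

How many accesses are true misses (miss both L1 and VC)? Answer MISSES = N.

0: 0xb2 (blk 11, set 1) → MISS  vc=[]
1: 0xb2 (blk 11, set 1) → L1-HIT  vc=[]
2: 0xb8 (blk 11, set 1) → L1-HIT  vc=[]
3: 0x58 (blk 5, set 1) → MISS  vc=[11]
4: 0x5c (blk 5, set 1) → L1-HIT  vc=[11]
5: 0xbe (blk 11, set 1) → VC-HIT  vc=[5]
6: 0x54 (blk 5, set 1) → VC-HIT  vc=[11]
7: 0xb1 (blk 11, set 1) → VC-HIT  vc=[5]
8: 0xb3 (blk 11, set 1) → L1-HIT  vc=[5]
9: 0xba (blk 11, set 1) → L1-HIT  vc=[5]
10: 0xbc (blk 11, set 1) → L1-HIT  vc=[5]
11: 0xb9 (blk 11, set 1) → L1-HIT  vc=[5]
12: 0x59 (blk 5, set 1) → VC-HIT  vc=[11]
13: 0xbe (blk 11, set 1) → VC-HIT  vc=[5]

MISSES = 2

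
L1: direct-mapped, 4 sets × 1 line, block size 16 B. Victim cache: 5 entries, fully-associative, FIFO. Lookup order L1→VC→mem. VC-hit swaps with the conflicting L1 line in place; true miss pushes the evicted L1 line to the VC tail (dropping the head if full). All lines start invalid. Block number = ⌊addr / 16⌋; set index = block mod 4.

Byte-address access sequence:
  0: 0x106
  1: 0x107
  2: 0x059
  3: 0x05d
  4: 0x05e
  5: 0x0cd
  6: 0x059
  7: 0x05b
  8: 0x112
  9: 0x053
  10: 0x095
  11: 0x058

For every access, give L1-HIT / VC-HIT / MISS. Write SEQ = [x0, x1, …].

  [0] addr=0x106 blk=16 s=0: MISS | VC []
  [1] addr=0x107 blk=16 s=0: L1-HIT | VC []
  [2] addr=0x59 blk=5 s=1: MISS | VC []
  [3] addr=0x5d blk=5 s=1: L1-HIT | VC []
  [4] addr=0x5e blk=5 s=1: L1-HIT | VC []
  [5] addr=0xcd blk=12 s=0: MISS | VC [16]
  [6] addr=0x59 blk=5 s=1: L1-HIT | VC [16]
  [7] addr=0x5b blk=5 s=1: L1-HIT | VC [16]
  [8] addr=0x112 blk=17 s=1: MISS | VC [16, 5]
  [9] addr=0x53 blk=5 s=1: VC-HIT | VC [16, 17]
  [10] addr=0x95 blk=9 s=1: MISS | VC [16, 17, 5]
  [11] addr=0x58 blk=5 s=1: VC-HIT | VC [16, 17, 9]

SEQ = [MISS, L1-HIT, MISS, L1-HIT, L1-HIT, MISS, L1-HIT, L1-HIT, MISS, VC-HIT, MISS, VC-HIT]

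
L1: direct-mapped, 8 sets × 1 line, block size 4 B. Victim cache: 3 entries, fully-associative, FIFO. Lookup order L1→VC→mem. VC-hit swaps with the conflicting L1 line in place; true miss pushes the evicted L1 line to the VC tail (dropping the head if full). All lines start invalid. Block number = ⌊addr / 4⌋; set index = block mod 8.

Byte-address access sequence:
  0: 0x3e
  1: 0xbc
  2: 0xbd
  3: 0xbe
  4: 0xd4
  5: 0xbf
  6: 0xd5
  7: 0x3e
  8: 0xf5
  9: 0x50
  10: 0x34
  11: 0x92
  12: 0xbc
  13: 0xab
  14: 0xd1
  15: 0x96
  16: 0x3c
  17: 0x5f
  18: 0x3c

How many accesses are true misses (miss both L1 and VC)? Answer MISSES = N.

MISSES = 12

0: 0x3e (blk 15, set 7) → MISS  vc=[]
1: 0xbc (blk 47, set 7) → MISS  vc=[15]
2: 0xbd (blk 47, set 7) → L1-HIT  vc=[15]
3: 0xbe (blk 47, set 7) → L1-HIT  vc=[15]
4: 0xd4 (blk 53, set 5) → MISS  vc=[15]
5: 0xbf (blk 47, set 7) → L1-HIT  vc=[15]
6: 0xd5 (blk 53, set 5) → L1-HIT  vc=[15]
7: 0x3e (blk 15, set 7) → VC-HIT  vc=[47]
8: 0xf5 (blk 61, set 5) → MISS  vc=[47, 53]
9: 0x50 (blk 20, set 4) → MISS  vc=[47, 53]
10: 0x34 (blk 13, set 5) → MISS  vc=[47, 53, 61]
11: 0x92 (blk 36, set 4) → MISS  vc=[53, 61, 20]
12: 0xbc (blk 47, set 7) → MISS  vc=[61, 20, 15]
13: 0xab (blk 42, set 2) → MISS  vc=[61, 20, 15]
14: 0xd1 (blk 52, set 4) → MISS  vc=[20, 15, 36]
15: 0x96 (blk 37, set 5) → MISS  vc=[15, 36, 13]
16: 0x3c (blk 15, set 7) → VC-HIT  vc=[47, 36, 13]
17: 0x5f (blk 23, set 7) → MISS  vc=[36, 13, 15]
18: 0x3c (blk 15, set 7) → VC-HIT  vc=[36, 13, 23]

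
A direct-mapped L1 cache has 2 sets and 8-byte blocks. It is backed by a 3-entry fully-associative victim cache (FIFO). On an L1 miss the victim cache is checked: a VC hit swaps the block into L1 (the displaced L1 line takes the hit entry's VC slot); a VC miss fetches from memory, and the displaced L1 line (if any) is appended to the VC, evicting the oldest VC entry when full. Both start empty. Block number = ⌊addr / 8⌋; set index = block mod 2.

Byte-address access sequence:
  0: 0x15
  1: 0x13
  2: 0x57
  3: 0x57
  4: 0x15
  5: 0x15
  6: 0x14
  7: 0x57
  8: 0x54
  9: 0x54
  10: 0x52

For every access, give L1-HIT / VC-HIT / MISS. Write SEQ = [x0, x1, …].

SEQ = [MISS, L1-HIT, MISS, L1-HIT, VC-HIT, L1-HIT, L1-HIT, VC-HIT, L1-HIT, L1-HIT, L1-HIT]

  [0] addr=0x15 blk=2 s=0: MISS | VC []
  [1] addr=0x13 blk=2 s=0: L1-HIT | VC []
  [2] addr=0x57 blk=10 s=0: MISS | VC [2]
  [3] addr=0x57 blk=10 s=0: L1-HIT | VC [2]
  [4] addr=0x15 blk=2 s=0: VC-HIT | VC [10]
  [5] addr=0x15 blk=2 s=0: L1-HIT | VC [10]
  [6] addr=0x14 blk=2 s=0: L1-HIT | VC [10]
  [7] addr=0x57 blk=10 s=0: VC-HIT | VC [2]
  [8] addr=0x54 blk=10 s=0: L1-HIT | VC [2]
  [9] addr=0x54 blk=10 s=0: L1-HIT | VC [2]
  [10] addr=0x52 blk=10 s=0: L1-HIT | VC [2]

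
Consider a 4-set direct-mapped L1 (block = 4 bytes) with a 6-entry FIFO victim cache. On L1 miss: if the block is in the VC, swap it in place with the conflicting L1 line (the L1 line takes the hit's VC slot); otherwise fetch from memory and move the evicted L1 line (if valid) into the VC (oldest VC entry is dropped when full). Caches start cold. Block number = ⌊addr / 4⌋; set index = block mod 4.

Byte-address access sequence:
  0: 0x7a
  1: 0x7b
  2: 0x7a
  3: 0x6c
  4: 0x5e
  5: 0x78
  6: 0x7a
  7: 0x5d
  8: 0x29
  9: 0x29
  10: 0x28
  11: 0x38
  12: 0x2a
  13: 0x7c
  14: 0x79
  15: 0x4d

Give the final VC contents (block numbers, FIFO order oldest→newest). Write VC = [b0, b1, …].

VC = [27, 10, 14, 23, 31]

#0 0x7a→b30/s2 MISS; vc=[]
#1 0x7b→b30/s2 L1-HIT; vc=[]
#2 0x7a→b30/s2 L1-HIT; vc=[]
#3 0x6c→b27/s3 MISS; vc=[]
#4 0x5e→b23/s3 MISS; vc=[27]
#5 0x78→b30/s2 L1-HIT; vc=[27]
#6 0x7a→b30/s2 L1-HIT; vc=[27]
#7 0x5d→b23/s3 L1-HIT; vc=[27]
#8 0x29→b10/s2 MISS; vc=[27,30]
#9 0x29→b10/s2 L1-HIT; vc=[27,30]
#10 0x28→b10/s2 L1-HIT; vc=[27,30]
#11 0x38→b14/s2 MISS; vc=[27,30,10]
#12 0x2a→b10/s2 VC-HIT; vc=[27,30,14]
#13 0x7c→b31/s3 MISS; vc=[27,30,14,23]
#14 0x79→b30/s2 VC-HIT; vc=[27,10,14,23]
#15 0x4d→b19/s3 MISS; vc=[27,10,14,23,31]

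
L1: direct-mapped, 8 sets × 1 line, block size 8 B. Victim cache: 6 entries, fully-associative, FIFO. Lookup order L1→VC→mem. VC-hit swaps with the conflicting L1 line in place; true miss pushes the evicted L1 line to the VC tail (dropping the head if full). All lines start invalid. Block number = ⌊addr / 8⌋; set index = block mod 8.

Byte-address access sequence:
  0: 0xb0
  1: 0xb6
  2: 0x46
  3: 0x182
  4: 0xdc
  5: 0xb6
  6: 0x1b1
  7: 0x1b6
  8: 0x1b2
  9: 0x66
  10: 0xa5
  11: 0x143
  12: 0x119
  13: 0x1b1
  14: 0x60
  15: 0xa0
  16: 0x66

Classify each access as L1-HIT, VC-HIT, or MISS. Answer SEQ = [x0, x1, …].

SEQ = [MISS, L1-HIT, MISS, MISS, MISS, L1-HIT, MISS, L1-HIT, L1-HIT, MISS, MISS, MISS, MISS, L1-HIT, VC-HIT, VC-HIT, VC-HIT]

0: 0xb0 (blk 22, set 6) → MISS  vc=[]
1: 0xb6 (blk 22, set 6) → L1-HIT  vc=[]
2: 0x46 (blk 8, set 0) → MISS  vc=[]
3: 0x182 (blk 48, set 0) → MISS  vc=[8]
4: 0xdc (blk 27, set 3) → MISS  vc=[8]
5: 0xb6 (blk 22, set 6) → L1-HIT  vc=[8]
6: 0x1b1 (blk 54, set 6) → MISS  vc=[8, 22]
7: 0x1b6 (blk 54, set 6) → L1-HIT  vc=[8, 22]
8: 0x1b2 (blk 54, set 6) → L1-HIT  vc=[8, 22]
9: 0x66 (blk 12, set 4) → MISS  vc=[8, 22]
10: 0xa5 (blk 20, set 4) → MISS  vc=[8, 22, 12]
11: 0x143 (blk 40, set 0) → MISS  vc=[8, 22, 12, 48]
12: 0x119 (blk 35, set 3) → MISS  vc=[8, 22, 12, 48, 27]
13: 0x1b1 (blk 54, set 6) → L1-HIT  vc=[8, 22, 12, 48, 27]
14: 0x60 (blk 12, set 4) → VC-HIT  vc=[8, 22, 20, 48, 27]
15: 0xa0 (blk 20, set 4) → VC-HIT  vc=[8, 22, 12, 48, 27]
16: 0x66 (blk 12, set 4) → VC-HIT  vc=[8, 22, 20, 48, 27]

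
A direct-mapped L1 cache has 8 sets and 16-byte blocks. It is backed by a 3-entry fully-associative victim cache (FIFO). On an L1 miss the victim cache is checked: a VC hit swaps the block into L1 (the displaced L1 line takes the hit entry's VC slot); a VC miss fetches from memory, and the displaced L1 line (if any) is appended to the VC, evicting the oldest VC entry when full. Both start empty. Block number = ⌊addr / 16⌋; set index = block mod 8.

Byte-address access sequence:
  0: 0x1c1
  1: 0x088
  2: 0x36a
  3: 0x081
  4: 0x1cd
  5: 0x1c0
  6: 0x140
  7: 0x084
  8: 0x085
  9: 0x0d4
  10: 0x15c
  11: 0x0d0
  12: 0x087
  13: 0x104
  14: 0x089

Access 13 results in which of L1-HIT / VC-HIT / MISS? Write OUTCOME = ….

  [0] addr=0x1c1 blk=28 s=4: MISS | VC []
  [1] addr=0x88 blk=8 s=0: MISS | VC []
  [2] addr=0x36a blk=54 s=6: MISS | VC []
  [3] addr=0x81 blk=8 s=0: L1-HIT | VC []
  [4] addr=0x1cd blk=28 s=4: L1-HIT | VC []
  [5] addr=0x1c0 blk=28 s=4: L1-HIT | VC []
  [6] addr=0x140 blk=20 s=4: MISS | VC [28]
  [7] addr=0x84 blk=8 s=0: L1-HIT | VC [28]
  [8] addr=0x85 blk=8 s=0: L1-HIT | VC [28]
  [9] addr=0xd4 blk=13 s=5: MISS | VC [28]
  [10] addr=0x15c blk=21 s=5: MISS | VC [28, 13]
  [11] addr=0xd0 blk=13 s=5: VC-HIT | VC [28, 21]
  [12] addr=0x87 blk=8 s=0: L1-HIT | VC [28, 21]
  [13] addr=0x104 blk=16 s=0: MISS | VC [28, 21, 8]
  [14] addr=0x89 blk=8 s=0: VC-HIT | VC [28, 21, 16]

OUTCOME = MISS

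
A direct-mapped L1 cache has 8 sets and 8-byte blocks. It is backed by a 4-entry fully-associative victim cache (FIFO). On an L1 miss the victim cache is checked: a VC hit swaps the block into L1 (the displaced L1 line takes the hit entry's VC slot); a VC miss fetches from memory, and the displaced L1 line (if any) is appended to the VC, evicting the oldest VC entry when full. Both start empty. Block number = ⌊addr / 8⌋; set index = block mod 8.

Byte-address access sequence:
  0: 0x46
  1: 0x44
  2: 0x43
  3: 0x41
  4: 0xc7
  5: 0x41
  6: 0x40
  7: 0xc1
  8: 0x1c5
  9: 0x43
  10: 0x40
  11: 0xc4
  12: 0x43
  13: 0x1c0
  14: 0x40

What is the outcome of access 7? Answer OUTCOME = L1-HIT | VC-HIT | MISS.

0: 0x46 (blk 8, set 0) → MISS  vc=[]
1: 0x44 (blk 8, set 0) → L1-HIT  vc=[]
2: 0x43 (blk 8, set 0) → L1-HIT  vc=[]
3: 0x41 (blk 8, set 0) → L1-HIT  vc=[]
4: 0xc7 (blk 24, set 0) → MISS  vc=[8]
5: 0x41 (blk 8, set 0) → VC-HIT  vc=[24]
6: 0x40 (blk 8, set 0) → L1-HIT  vc=[24]
7: 0xc1 (blk 24, set 0) → VC-HIT  vc=[8]
8: 0x1c5 (blk 56, set 0) → MISS  vc=[8, 24]
9: 0x43 (blk 8, set 0) → VC-HIT  vc=[56, 24]
10: 0x40 (blk 8, set 0) → L1-HIT  vc=[56, 24]
11: 0xc4 (blk 24, set 0) → VC-HIT  vc=[56, 8]
12: 0x43 (blk 8, set 0) → VC-HIT  vc=[56, 24]
13: 0x1c0 (blk 56, set 0) → VC-HIT  vc=[8, 24]
14: 0x40 (blk 8, set 0) → VC-HIT  vc=[56, 24]

OUTCOME = VC-HIT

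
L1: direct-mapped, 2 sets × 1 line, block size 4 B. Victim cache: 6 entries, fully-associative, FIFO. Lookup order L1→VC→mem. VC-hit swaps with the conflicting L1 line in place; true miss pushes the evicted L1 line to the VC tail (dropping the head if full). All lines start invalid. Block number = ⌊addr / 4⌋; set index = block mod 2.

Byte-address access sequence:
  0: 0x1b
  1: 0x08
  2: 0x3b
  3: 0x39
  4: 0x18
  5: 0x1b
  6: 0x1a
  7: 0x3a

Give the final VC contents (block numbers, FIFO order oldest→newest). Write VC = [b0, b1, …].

0: 0x1b (blk 6, set 0) → MISS  vc=[]
1: 0x8 (blk 2, set 0) → MISS  vc=[6]
2: 0x3b (blk 14, set 0) → MISS  vc=[6, 2]
3: 0x39 (blk 14, set 0) → L1-HIT  vc=[6, 2]
4: 0x18 (blk 6, set 0) → VC-HIT  vc=[14, 2]
5: 0x1b (blk 6, set 0) → L1-HIT  vc=[14, 2]
6: 0x1a (blk 6, set 0) → L1-HIT  vc=[14, 2]
7: 0x3a (blk 14, set 0) → VC-HIT  vc=[6, 2]

VC = [6, 2]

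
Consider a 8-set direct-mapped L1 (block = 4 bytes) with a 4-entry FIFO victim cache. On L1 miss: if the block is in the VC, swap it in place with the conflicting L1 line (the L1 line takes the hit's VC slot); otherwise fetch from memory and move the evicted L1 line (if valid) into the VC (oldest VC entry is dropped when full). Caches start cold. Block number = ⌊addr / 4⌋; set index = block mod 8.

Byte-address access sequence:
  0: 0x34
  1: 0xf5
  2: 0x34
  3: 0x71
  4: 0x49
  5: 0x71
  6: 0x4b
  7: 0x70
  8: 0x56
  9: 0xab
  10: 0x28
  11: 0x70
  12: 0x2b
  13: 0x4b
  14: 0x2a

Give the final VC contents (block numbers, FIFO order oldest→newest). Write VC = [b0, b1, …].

VC = [61, 13, 18, 42]

#0 0x34→b13/s5 MISS; vc=[]
#1 0xf5→b61/s5 MISS; vc=[13]
#2 0x34→b13/s5 VC-HIT; vc=[61]
#3 0x71→b28/s4 MISS; vc=[61]
#4 0x49→b18/s2 MISS; vc=[61]
#5 0x71→b28/s4 L1-HIT; vc=[61]
#6 0x4b→b18/s2 L1-HIT; vc=[61]
#7 0x70→b28/s4 L1-HIT; vc=[61]
#8 0x56→b21/s5 MISS; vc=[61,13]
#9 0xab→b42/s2 MISS; vc=[61,13,18]
#10 0x28→b10/s2 MISS; vc=[61,13,18,42]
#11 0x70→b28/s4 L1-HIT; vc=[61,13,18,42]
#12 0x2b→b10/s2 L1-HIT; vc=[61,13,18,42]
#13 0x4b→b18/s2 VC-HIT; vc=[61,13,10,42]
#14 0x2a→b10/s2 VC-HIT; vc=[61,13,18,42]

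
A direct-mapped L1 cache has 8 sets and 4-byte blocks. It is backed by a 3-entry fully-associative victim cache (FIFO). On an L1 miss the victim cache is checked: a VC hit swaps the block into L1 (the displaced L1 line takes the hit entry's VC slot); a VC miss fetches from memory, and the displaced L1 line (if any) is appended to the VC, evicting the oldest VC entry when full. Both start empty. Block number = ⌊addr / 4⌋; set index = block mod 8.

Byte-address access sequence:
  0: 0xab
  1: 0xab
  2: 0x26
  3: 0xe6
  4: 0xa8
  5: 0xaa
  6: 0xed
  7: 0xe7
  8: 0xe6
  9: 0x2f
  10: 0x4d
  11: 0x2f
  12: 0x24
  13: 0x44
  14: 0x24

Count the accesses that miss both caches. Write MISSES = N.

#0 0xab→b42/s2 MISS; vc=[]
#1 0xab→b42/s2 L1-HIT; vc=[]
#2 0x26→b9/s1 MISS; vc=[]
#3 0xe6→b57/s1 MISS; vc=[9]
#4 0xa8→b42/s2 L1-HIT; vc=[9]
#5 0xaa→b42/s2 L1-HIT; vc=[9]
#6 0xed→b59/s3 MISS; vc=[9]
#7 0xe7→b57/s1 L1-HIT; vc=[9]
#8 0xe6→b57/s1 L1-HIT; vc=[9]
#9 0x2f→b11/s3 MISS; vc=[9,59]
#10 0x4d→b19/s3 MISS; vc=[9,59,11]
#11 0x2f→b11/s3 VC-HIT; vc=[9,59,19]
#12 0x24→b9/s1 VC-HIT; vc=[57,59,19]
#13 0x44→b17/s1 MISS; vc=[59,19,9]
#14 0x24→b9/s1 VC-HIT; vc=[59,19,17]

MISSES = 7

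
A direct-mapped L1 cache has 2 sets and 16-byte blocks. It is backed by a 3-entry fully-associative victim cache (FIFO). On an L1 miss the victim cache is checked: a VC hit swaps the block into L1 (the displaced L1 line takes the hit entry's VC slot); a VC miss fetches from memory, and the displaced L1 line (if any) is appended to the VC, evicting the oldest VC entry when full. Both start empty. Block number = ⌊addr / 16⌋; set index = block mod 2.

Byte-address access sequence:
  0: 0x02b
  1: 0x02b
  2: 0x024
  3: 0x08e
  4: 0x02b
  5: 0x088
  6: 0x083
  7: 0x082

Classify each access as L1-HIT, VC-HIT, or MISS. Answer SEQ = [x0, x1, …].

SEQ = [MISS, L1-HIT, L1-HIT, MISS, VC-HIT, VC-HIT, L1-HIT, L1-HIT]

#0 0x2b→b2/s0 MISS; vc=[]
#1 0x2b→b2/s0 L1-HIT; vc=[]
#2 0x24→b2/s0 L1-HIT; vc=[]
#3 0x8e→b8/s0 MISS; vc=[2]
#4 0x2b→b2/s0 VC-HIT; vc=[8]
#5 0x88→b8/s0 VC-HIT; vc=[2]
#6 0x83→b8/s0 L1-HIT; vc=[2]
#7 0x82→b8/s0 L1-HIT; vc=[2]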